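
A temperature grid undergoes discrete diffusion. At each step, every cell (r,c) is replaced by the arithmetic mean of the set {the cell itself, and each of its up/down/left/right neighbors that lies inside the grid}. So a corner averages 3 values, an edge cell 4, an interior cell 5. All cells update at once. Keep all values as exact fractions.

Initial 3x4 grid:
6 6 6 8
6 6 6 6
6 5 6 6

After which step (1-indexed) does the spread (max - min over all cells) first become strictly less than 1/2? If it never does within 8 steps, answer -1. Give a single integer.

Step 1: max=20/3, min=17/3, spread=1
Step 2: max=59/9, min=689/120, spread=293/360
Step 3: max=689/108, min=6269/1080, spread=23/40
Step 4: max=408193/64800, min=189359/32400, spread=131/288
  -> spread < 1/2 first at step 4
Step 5: max=24241157/3888000, min=5712923/972000, spread=30877/86400
Step 6: max=1444526383/233280000, min=2691734/455625, spread=98309/345600
Step 7: max=86217294197/13996800000, min=10381090309/1749600000, spread=14082541/62208000
Step 8: max=5152882674223/839808000000, min=625056014231/104976000000, spread=135497387/746496000

Answer: 4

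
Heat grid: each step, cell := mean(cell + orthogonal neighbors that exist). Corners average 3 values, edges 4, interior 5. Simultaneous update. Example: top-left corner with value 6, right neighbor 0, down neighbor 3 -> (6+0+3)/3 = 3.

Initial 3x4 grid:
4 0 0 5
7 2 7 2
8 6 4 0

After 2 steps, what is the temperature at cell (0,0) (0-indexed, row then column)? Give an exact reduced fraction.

Step 1: cell (0,0) = 11/3
Step 2: cell (0,0) = 125/36
Full grid after step 2:
  125/36 377/120 59/24 53/18
  1219/240 383/100 363/100 65/24
  23/4 413/80 57/16 13/4

Answer: 125/36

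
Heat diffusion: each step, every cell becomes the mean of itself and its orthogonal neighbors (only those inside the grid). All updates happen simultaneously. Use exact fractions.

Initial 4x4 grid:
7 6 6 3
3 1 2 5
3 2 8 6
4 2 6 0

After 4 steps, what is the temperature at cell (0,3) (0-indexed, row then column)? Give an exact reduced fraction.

Answer: 14111/3240

Derivation:
Step 1: cell (0,3) = 14/3
Step 2: cell (0,3) = 155/36
Step 3: cell (0,3) = 2401/540
Step 4: cell (0,3) = 14111/3240
Full grid after step 4:
  266549/64800 902507/216000 934963/216000 14111/3240
  205673/54000 713759/180000 186637/45000 933913/216000
  21061/6000 1841/500 242383/60000 304339/72000
  9137/2700 64783/18000 23707/6000 30151/7200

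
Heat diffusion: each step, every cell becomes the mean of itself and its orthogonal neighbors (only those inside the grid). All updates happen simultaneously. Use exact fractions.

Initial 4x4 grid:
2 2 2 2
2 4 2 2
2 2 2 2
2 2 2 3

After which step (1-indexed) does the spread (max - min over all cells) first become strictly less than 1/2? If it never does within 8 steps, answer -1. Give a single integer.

Step 1: max=5/2, min=2, spread=1/2
Step 2: max=61/25, min=2, spread=11/25
  -> spread < 1/2 first at step 2
Step 3: max=2767/1200, min=5081/2400, spread=151/800
Step 4: max=12371/5400, min=5119/2400, spread=3413/21600
Step 5: max=365669/162000, min=936361/432000, spread=116269/1296000
Step 6: max=10955657/4860000, min=2822213/1296000, spread=1489433/19440000
Step 7: max=10202941/4556250, min=382364819/174960000, spread=47140577/874800000
Step 8: max=9771243371/4374000000, min=382882409999/174960000000, spread=2655774947/58320000000

Answer: 2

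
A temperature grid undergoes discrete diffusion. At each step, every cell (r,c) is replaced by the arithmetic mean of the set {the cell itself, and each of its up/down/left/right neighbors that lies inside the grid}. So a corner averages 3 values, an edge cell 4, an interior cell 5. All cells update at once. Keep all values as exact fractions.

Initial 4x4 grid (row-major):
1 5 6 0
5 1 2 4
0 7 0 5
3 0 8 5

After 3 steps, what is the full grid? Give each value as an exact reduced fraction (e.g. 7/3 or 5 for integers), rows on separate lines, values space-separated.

After step 1:
  11/3 13/4 13/4 10/3
  7/4 4 13/5 11/4
  15/4 8/5 22/5 7/2
  1 9/2 13/4 6
After step 2:
  26/9 85/24 373/120 28/9
  79/24 66/25 17/5 731/240
  81/40 73/20 307/100 333/80
  37/12 207/80 363/80 17/4
After step 3:
  175/54 10961/3600 2369/720 6671/2160
  9761/3600 4957/1500 18317/6000 4939/1440
  241/80 5589/2000 941/250 8717/2400
  1847/720 1663/480 2889/800 259/60

Answer: 175/54 10961/3600 2369/720 6671/2160
9761/3600 4957/1500 18317/6000 4939/1440
241/80 5589/2000 941/250 8717/2400
1847/720 1663/480 2889/800 259/60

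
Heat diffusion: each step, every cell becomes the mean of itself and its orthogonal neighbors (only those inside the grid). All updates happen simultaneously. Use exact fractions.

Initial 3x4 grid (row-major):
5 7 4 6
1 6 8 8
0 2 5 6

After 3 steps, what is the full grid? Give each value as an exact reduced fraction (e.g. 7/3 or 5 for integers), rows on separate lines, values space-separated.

Answer: 9203/2160 7213/1440 941/160 501/80
523/144 5407/1200 6739/1200 4481/720
371/120 79/20 3767/720 6421/1080

Derivation:
After step 1:
  13/3 11/2 25/4 6
  3 24/5 31/5 7
  1 13/4 21/4 19/3
After step 2:
  77/18 1253/240 479/80 77/12
  197/60 91/20 59/10 383/60
  29/12 143/40 631/120 223/36
After step 3:
  9203/2160 7213/1440 941/160 501/80
  523/144 5407/1200 6739/1200 4481/720
  371/120 79/20 3767/720 6421/1080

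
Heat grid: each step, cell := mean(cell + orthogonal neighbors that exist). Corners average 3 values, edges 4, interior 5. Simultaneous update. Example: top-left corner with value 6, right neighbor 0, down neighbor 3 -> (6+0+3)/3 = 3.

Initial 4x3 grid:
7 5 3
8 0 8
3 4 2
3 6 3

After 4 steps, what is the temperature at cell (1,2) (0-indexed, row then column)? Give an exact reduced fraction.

Step 1: cell (1,2) = 13/4
Step 2: cell (1,2) = 107/24
Step 3: cell (1,2) = 1441/360
Step 4: cell (1,2) = 46417/10800
Full grid after step 4:
  122353/25920 270859/57600 113453/25920
  50117/10800 34367/8000 46417/10800
  5003/1200 18733/4500 5269/1350
  2953/720 20941/5400 6343/1620

Answer: 46417/10800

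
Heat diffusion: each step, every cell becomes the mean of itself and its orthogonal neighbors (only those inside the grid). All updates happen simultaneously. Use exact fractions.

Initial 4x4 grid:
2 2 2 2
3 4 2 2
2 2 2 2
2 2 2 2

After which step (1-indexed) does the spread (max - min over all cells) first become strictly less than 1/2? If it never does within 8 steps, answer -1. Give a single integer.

Step 1: max=11/4, min=2, spread=3/4
Step 2: max=253/100, min=2, spread=53/100
Step 3: max=4451/1800, min=2, spread=851/1800
  -> spread < 1/2 first at step 3
Step 4: max=79267/32400, min=613/300, spread=13063/32400
Step 5: max=2332657/972000, min=4637/2250, spread=329473/972000
Step 6: max=69248329/29160000, min=375883/180000, spread=8355283/29160000
Step 7: max=2052239773/874800000, min=3410387/1620000, spread=210630793/874800000
Step 8: max=61038091117/26244000000, min=1031908891/486000000, spread=5315011003/26244000000

Answer: 3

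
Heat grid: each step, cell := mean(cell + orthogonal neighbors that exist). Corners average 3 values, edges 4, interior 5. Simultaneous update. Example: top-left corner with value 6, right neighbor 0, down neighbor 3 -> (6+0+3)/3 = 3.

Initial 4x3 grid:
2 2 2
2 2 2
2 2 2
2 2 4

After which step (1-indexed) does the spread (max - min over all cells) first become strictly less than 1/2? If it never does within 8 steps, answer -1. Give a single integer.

Answer: 3

Derivation:
Step 1: max=8/3, min=2, spread=2/3
Step 2: max=23/9, min=2, spread=5/9
Step 3: max=257/108, min=2, spread=41/108
  -> spread < 1/2 first at step 3
Step 4: max=30137/12960, min=2, spread=4217/12960
Step 5: max=1764349/777600, min=7279/3600, spread=38417/155520
Step 6: max=104512211/46656000, min=146597/72000, spread=1903471/9331200
Step 7: max=6199709089/2799360000, min=4435759/2160000, spread=18038617/111974400
Step 8: max=369191382851/167961600000, min=401726759/194400000, spread=883978523/6718464000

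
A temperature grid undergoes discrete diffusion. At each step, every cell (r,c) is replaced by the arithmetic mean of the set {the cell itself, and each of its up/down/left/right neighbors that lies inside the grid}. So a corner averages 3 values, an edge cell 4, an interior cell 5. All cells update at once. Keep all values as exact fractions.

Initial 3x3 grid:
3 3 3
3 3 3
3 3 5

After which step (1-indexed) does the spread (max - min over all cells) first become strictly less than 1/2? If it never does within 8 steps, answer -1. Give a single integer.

Answer: 3

Derivation:
Step 1: max=11/3, min=3, spread=2/3
Step 2: max=32/9, min=3, spread=5/9
Step 3: max=365/108, min=3, spread=41/108
  -> spread < 1/2 first at step 3
Step 4: max=21571/6480, min=551/180, spread=347/1296
Step 5: max=1273337/388800, min=5557/1800, spread=2921/15552
Step 6: max=75812539/23328000, min=673483/216000, spread=24611/186624
Step 7: max=4517762033/1399680000, min=15236741/4860000, spread=207329/2239488
Step 8: max=269972352451/83980800000, min=816401599/259200000, spread=1746635/26873856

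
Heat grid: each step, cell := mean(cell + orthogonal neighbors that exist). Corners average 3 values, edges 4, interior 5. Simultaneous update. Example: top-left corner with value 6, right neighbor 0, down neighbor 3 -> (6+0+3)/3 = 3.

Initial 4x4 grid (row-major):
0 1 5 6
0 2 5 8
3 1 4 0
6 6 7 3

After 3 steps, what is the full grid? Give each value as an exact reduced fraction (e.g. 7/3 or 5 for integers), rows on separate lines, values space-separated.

After step 1:
  1/3 2 17/4 19/3
  5/4 9/5 24/5 19/4
  5/2 16/5 17/5 15/4
  5 5 5 10/3
After step 2:
  43/36 503/240 1043/240 46/9
  353/240 261/100 19/5 589/120
  239/80 159/50 403/100 457/120
  25/6 91/20 251/60 145/36
After step 3:
  857/540 18443/7200 5527/1440 10343/2160
  14873/7200 3947/1500 23633/6000 3173/720
  2361/800 6943/2000 11401/3000 15097/3600
  2809/720 201/50 1889/450 4327/1080

Answer: 857/540 18443/7200 5527/1440 10343/2160
14873/7200 3947/1500 23633/6000 3173/720
2361/800 6943/2000 11401/3000 15097/3600
2809/720 201/50 1889/450 4327/1080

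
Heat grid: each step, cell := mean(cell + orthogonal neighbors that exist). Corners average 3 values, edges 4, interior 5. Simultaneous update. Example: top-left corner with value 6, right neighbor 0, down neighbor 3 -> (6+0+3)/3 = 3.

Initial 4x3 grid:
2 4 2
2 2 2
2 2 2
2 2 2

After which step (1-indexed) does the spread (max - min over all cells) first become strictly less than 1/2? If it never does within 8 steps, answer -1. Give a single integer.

Answer: 3

Derivation:
Step 1: max=8/3, min=2, spread=2/3
Step 2: max=307/120, min=2, spread=67/120
Step 3: max=2597/1080, min=2, spread=437/1080
  -> spread < 1/2 first at step 3
Step 4: max=1021531/432000, min=1009/500, spread=29951/86400
Step 5: max=8991821/3888000, min=6908/3375, spread=206761/777600
Step 6: max=3566595571/1555200000, min=5565671/2700000, spread=14430763/62208000
Step 7: max=211731741689/93312000000, min=449652727/216000000, spread=139854109/746496000
Step 8: max=12619911890251/5598720000000, min=40731228977/19440000000, spread=7114543559/44789760000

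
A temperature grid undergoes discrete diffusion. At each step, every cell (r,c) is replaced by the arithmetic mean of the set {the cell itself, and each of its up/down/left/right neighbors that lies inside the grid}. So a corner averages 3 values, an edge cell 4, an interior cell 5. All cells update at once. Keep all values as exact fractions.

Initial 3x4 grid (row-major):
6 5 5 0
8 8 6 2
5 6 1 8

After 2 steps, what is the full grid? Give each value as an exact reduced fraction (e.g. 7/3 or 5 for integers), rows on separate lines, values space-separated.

Answer: 229/36 86/15 251/60 31/9
1561/240 23/4 97/20 18/5
217/36 1391/240 1099/240 155/36

Derivation:
After step 1:
  19/3 6 4 7/3
  27/4 33/5 22/5 4
  19/3 5 21/4 11/3
After step 2:
  229/36 86/15 251/60 31/9
  1561/240 23/4 97/20 18/5
  217/36 1391/240 1099/240 155/36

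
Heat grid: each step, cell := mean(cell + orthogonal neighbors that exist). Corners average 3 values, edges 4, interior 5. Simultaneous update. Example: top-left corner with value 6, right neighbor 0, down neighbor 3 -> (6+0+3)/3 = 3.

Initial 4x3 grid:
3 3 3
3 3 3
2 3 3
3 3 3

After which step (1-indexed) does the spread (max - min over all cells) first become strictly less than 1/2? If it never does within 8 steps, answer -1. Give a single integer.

Step 1: max=3, min=8/3, spread=1/3
  -> spread < 1/2 first at step 1
Step 2: max=3, min=329/120, spread=31/120
Step 3: max=3, min=3029/1080, spread=211/1080
Step 4: max=5353/1800, min=307103/108000, spread=14077/108000
Step 5: max=320317/108000, min=2775593/972000, spread=5363/48600
Step 6: max=177131/60000, min=83739191/29160000, spread=93859/1166400
Step 7: max=286263533/97200000, min=5038525519/1749600000, spread=4568723/69984000
Step 8: max=8566381111/2916000000, min=303147564371/104976000000, spread=8387449/167961600

Answer: 1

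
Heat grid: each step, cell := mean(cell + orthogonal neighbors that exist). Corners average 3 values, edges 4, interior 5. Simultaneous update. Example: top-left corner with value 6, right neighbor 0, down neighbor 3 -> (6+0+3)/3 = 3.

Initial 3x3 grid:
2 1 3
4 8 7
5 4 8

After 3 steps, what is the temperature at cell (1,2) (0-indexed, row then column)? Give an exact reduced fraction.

Step 1: cell (1,2) = 13/2
Step 2: cell (1,2) = 213/40
Step 3: cell (1,2) = 12841/2400
Full grid after step 3:
  8033/2160 10091/2400 1211/270
  64271/14400 7063/1500 12841/2400
  2627/540 79421/14400 12323/2160

Answer: 12841/2400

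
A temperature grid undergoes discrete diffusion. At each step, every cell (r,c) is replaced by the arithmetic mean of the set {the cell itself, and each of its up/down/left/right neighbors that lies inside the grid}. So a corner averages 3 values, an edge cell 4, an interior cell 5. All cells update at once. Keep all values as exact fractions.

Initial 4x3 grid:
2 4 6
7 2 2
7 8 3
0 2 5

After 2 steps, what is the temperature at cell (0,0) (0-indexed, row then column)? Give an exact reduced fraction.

Step 1: cell (0,0) = 13/3
Step 2: cell (0,0) = 37/9
Full grid after step 2:
  37/9 493/120 43/12
  71/15 81/20 327/80
  87/20 91/20 929/240
  49/12 869/240 139/36

Answer: 37/9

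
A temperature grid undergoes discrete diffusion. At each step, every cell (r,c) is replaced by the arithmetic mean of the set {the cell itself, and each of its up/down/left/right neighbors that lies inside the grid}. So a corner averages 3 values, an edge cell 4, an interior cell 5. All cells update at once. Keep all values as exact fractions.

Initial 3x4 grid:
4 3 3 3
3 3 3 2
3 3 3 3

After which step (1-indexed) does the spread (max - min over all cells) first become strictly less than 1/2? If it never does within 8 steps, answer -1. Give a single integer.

Step 1: max=10/3, min=8/3, spread=2/3
Step 2: max=59/18, min=653/240, spread=401/720
Step 3: max=689/216, min=6043/2160, spread=847/2160
  -> spread < 1/2 first at step 3
Step 4: max=407581/129600, min=2445989/864000, spread=813653/2592000
Step 5: max=24191729/7776000, min=22197499/7776000, spread=199423/777600
Step 6: max=1439201551/466560000, min=1342285601/466560000, spread=1938319/9331200
Step 7: max=85799899109/27993600000, min=81012509659/27993600000, spread=95747789/559872000
Step 8: max=5120899785631/1679616000000, min=4885894002881/1679616000000, spread=940023131/6718464000

Answer: 3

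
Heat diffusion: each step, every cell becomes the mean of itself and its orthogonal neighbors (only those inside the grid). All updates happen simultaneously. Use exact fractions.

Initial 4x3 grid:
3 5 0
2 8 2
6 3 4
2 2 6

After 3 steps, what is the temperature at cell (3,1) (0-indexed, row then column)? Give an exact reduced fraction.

Step 1: cell (3,1) = 13/4
Step 2: cell (3,1) = 911/240
Step 3: cell (3,1) = 52237/14400
Full grid after step 3:
  203/54 13403/3600 1453/432
  14413/3600 22303/6000 26651/7200
  6689/1800 11809/3000 2959/800
  7961/2160 52237/14400 457/120

Answer: 52237/14400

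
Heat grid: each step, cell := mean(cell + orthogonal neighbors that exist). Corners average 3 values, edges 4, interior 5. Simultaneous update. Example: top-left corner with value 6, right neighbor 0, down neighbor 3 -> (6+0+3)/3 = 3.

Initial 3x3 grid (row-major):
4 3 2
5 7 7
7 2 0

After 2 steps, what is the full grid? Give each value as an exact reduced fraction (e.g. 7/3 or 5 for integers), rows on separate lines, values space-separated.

After step 1:
  4 4 4
  23/4 24/5 4
  14/3 4 3
After step 2:
  55/12 21/5 4
  1153/240 451/100 79/20
  173/36 247/60 11/3

Answer: 55/12 21/5 4
1153/240 451/100 79/20
173/36 247/60 11/3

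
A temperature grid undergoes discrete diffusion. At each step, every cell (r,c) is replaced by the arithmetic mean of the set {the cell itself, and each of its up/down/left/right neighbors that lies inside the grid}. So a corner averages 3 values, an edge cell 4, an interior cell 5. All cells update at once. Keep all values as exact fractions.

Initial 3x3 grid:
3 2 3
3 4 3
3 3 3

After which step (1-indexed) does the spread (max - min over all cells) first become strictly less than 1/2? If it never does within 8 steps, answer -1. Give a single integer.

Step 1: max=13/4, min=8/3, spread=7/12
Step 2: max=19/6, min=17/6, spread=1/3
  -> spread < 1/2 first at step 2
Step 3: max=3011/960, min=1265/432, spread=1799/8640
Step 4: max=4451/1440, min=15983/5400, spread=2833/21600
Step 5: max=3542873/1152000, min=4649321/1555200, spread=2671151/31104000
Step 6: max=47546677/15552000, min=233286563/77760000, spread=741137/12960000
Step 7: max=37955545171/12441600000, min=16863031889/5598720000, spread=4339268759/111974400000
Step 8: max=170362031393/55987200000, min=422190155821/139968000000, spread=7429845323/279936000000

Answer: 2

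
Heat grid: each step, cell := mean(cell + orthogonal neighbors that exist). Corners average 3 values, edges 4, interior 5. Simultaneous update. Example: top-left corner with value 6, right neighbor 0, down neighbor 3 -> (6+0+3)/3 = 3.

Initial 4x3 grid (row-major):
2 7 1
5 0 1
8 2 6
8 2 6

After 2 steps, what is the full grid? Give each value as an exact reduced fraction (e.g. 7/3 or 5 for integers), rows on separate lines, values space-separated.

After step 1:
  14/3 5/2 3
  15/4 3 2
  23/4 18/5 15/4
  6 9/2 14/3
After step 2:
  131/36 79/24 5/2
  103/24 297/100 47/16
  191/40 103/25 841/240
  65/12 563/120 155/36

Answer: 131/36 79/24 5/2
103/24 297/100 47/16
191/40 103/25 841/240
65/12 563/120 155/36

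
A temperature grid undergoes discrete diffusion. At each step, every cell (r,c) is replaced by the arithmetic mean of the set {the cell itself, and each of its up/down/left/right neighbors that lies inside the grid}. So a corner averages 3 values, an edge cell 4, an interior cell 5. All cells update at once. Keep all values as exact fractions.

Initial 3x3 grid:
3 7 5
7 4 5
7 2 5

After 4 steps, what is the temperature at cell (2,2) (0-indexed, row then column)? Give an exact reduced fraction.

Step 1: cell (2,2) = 4
Step 2: cell (2,2) = 53/12
Step 3: cell (2,2) = 671/144
Step 4: cell (2,2) = 40909/8640
Full grid after step 4:
  16709/3240 882469/172800 64601/12960
  293573/57600 356353/72000 842969/172800
  128477/25920 419597/86400 40909/8640

Answer: 40909/8640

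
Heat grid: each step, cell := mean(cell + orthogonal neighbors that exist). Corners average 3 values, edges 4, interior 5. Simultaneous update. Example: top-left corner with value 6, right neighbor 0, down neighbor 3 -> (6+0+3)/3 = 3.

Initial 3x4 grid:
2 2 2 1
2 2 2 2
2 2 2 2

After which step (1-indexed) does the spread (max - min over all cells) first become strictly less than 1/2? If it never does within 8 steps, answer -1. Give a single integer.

Answer: 1

Derivation:
Step 1: max=2, min=5/3, spread=1/3
  -> spread < 1/2 first at step 1
Step 2: max=2, min=31/18, spread=5/18
Step 3: max=2, min=391/216, spread=41/216
Step 4: max=2, min=47623/25920, spread=4217/25920
Step 5: max=14321/7200, min=2901251/1555200, spread=38417/311040
Step 6: max=285403/144000, min=175423789/93312000, spread=1903471/18662400
Step 7: max=8524241/4320000, min=10596450911/5598720000, spread=18038617/223948800
Step 8: max=764673241/388800000, min=638578217149/335923200000, spread=883978523/13436928000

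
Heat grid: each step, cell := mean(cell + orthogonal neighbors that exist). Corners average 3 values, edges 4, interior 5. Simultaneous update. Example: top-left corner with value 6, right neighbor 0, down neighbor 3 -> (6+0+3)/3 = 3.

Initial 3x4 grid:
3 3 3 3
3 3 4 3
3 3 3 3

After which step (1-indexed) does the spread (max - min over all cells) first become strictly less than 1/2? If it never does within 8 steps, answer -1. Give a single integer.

Step 1: max=13/4, min=3, spread=1/4
  -> spread < 1/2 first at step 1
Step 2: max=323/100, min=3, spread=23/100
Step 3: max=15211/4800, min=1213/400, spread=131/960
Step 4: max=136151/43200, min=21991/7200, spread=841/8640
Step 5: max=54382051/17280000, min=4413373/1440000, spread=56863/691200
Step 6: max=488094341/155520000, min=39869543/12960000, spread=386393/6220800
Step 7: max=195017723131/62208000000, min=15972358813/5184000000, spread=26795339/497664000
Step 8: max=11681255714129/3732480000000, min=960206149667/311040000000, spread=254051069/5971968000

Answer: 1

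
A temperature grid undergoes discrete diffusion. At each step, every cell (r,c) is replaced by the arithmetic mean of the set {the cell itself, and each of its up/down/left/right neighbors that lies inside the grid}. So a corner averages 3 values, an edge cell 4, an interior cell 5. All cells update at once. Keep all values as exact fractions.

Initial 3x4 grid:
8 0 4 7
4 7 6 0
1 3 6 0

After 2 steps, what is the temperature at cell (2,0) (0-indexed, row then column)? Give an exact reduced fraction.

Step 1: cell (2,0) = 8/3
Step 2: cell (2,0) = 143/36
Full grid after step 2:
  55/12 17/4 259/60 67/18
  47/12 113/25 397/100 811/240
  143/36 11/3 73/20 3

Answer: 143/36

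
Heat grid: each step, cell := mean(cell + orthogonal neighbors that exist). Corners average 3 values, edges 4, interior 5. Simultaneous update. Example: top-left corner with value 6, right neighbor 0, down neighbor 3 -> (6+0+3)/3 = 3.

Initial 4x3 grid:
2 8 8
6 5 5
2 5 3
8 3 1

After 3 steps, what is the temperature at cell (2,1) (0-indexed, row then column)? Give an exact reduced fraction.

Answer: 6253/1500

Derivation:
Step 1: cell (2,1) = 18/5
Step 2: cell (2,1) = 112/25
Step 3: cell (2,1) = 6253/1500
Full grid after step 3:
  11483/2160 78283/14400 2083/360
  17137/3600 15421/3000 11933/2400
  8261/1800 6253/1500 30419/7200
  8981/2160 57893/14400 1919/540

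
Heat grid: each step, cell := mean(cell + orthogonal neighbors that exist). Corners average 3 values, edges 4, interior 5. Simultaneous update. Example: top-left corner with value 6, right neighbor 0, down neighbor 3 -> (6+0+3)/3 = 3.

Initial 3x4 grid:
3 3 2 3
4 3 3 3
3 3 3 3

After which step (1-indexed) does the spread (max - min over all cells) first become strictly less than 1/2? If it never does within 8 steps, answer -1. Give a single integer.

Answer: 3

Derivation:
Step 1: max=10/3, min=8/3, spread=2/3
Step 2: max=787/240, min=329/120, spread=43/80
Step 3: max=6917/2160, min=3029/1080, spread=859/2160
  -> spread < 1/2 first at step 3
Step 4: max=81371/25920, min=18547/6480, spread=7183/25920
Step 5: max=4855729/1555200, min=559669/194400, spread=378377/1555200
Step 6: max=288635867/93312000, min=2119229/729000, spread=3474911/18662400
Step 7: max=17232461233/5598720000, min=1022528183/349920000, spread=174402061/1119744000
Step 8: max=1028606623187/335923200000, min=30841563491/10497600000, spread=1667063659/13436928000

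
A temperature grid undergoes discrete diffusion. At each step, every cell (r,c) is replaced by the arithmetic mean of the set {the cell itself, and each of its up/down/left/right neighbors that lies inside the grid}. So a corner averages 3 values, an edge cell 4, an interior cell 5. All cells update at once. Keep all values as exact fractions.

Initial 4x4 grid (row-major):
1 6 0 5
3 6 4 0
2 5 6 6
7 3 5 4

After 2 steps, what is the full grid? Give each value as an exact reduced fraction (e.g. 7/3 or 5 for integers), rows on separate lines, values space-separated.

After step 1:
  10/3 13/4 15/4 5/3
  3 24/5 16/5 15/4
  17/4 22/5 26/5 4
  4 5 9/2 5
After step 2:
  115/36 227/60 89/30 55/18
  923/240 373/100 207/50 757/240
  313/80 473/100 213/50 359/80
  53/12 179/40 197/40 9/2

Answer: 115/36 227/60 89/30 55/18
923/240 373/100 207/50 757/240
313/80 473/100 213/50 359/80
53/12 179/40 197/40 9/2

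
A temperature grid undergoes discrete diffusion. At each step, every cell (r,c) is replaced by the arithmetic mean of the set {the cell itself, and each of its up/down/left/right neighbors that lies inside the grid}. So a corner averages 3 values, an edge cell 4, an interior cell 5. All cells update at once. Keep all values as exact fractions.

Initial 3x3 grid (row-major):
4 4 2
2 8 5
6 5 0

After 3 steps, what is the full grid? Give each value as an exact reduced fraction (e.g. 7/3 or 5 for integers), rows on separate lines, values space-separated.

Answer: 4579/1080 3377/800 8593/2160
16109/3600 3179/750 19637/4800
9623/2160 63011/14400 4369/1080

Derivation:
After step 1:
  10/3 9/2 11/3
  5 24/5 15/4
  13/3 19/4 10/3
After step 2:
  77/18 163/40 143/36
  131/30 114/25 311/80
  169/36 1033/240 71/18
After step 3:
  4579/1080 3377/800 8593/2160
  16109/3600 3179/750 19637/4800
  9623/2160 63011/14400 4369/1080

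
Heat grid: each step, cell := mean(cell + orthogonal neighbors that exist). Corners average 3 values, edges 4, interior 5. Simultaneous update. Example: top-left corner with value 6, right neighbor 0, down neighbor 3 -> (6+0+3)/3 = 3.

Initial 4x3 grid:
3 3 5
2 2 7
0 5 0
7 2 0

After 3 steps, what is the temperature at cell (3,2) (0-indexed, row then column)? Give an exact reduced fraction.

Answer: 1237/540

Derivation:
Step 1: cell (3,2) = 2/3
Step 2: cell (3,2) = 43/18
Step 3: cell (3,2) = 1237/540
Full grid after step 3:
  3299/1080 46697/14400 2741/720
  19471/7200 1228/375 3841/1200
  2379/800 15523/6000 5209/1800
  647/240 19951/7200 1237/540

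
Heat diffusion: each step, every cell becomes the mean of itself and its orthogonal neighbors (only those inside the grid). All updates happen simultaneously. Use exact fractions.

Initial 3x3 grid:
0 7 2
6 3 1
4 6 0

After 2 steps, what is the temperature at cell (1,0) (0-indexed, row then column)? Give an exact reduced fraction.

Step 1: cell (1,0) = 13/4
Step 2: cell (1,0) = 1051/240
Full grid after step 2:
  127/36 229/60 47/18
  1051/240 78/25 353/120
  71/18 931/240 85/36

Answer: 1051/240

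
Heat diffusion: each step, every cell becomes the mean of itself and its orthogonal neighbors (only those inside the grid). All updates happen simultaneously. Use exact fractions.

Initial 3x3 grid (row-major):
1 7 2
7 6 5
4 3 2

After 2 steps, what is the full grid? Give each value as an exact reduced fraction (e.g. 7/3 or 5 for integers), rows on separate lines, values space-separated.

After step 1:
  5 4 14/3
  9/2 28/5 15/4
  14/3 15/4 10/3
After step 2:
  9/2 289/60 149/36
  593/120 108/25 347/80
  155/36 347/80 65/18

Answer: 9/2 289/60 149/36
593/120 108/25 347/80
155/36 347/80 65/18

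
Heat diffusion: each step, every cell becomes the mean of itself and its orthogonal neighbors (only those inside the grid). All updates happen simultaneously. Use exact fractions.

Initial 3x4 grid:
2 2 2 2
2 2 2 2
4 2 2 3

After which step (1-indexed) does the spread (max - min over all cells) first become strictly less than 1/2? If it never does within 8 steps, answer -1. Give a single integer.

Answer: 3

Derivation:
Step 1: max=8/3, min=2, spread=2/3
Step 2: max=23/9, min=2, spread=5/9
Step 3: max=1037/432, min=491/240, spread=383/1080
  -> spread < 1/2 first at step 3
Step 4: max=7613/3240, min=15043/7200, spread=16873/64800
Step 5: max=1790431/777600, min=1094059/518400, spread=59737/311040
Step 6: max=106226639/46656000, min=66116641/31104000, spread=2820671/18662400
Step 7: max=6315850921/2799360000, min=1331490713/622080000, spread=25931417/223948800
Step 8: max=376652242739/167961600000, min=240904940801/111974400000, spread=1223586523/13436928000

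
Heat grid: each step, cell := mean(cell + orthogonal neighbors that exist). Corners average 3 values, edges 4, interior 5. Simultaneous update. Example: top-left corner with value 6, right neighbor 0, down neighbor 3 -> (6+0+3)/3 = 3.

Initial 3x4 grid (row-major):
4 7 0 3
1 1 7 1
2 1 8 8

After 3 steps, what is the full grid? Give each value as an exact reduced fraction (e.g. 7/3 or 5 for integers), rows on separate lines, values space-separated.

After step 1:
  4 3 17/4 4/3
  2 17/5 17/5 19/4
  4/3 3 6 17/3
After step 2:
  3 293/80 719/240 31/9
  161/60 74/25 109/25 303/80
  19/9 103/30 271/60 197/36
After step 3:
  2243/720 7571/2400 26033/7200 1841/540
  9679/3600 20519/6000 931/250 20477/4800
  1481/540 11719/3600 4001/900 9919/2160

Answer: 2243/720 7571/2400 26033/7200 1841/540
9679/3600 20519/6000 931/250 20477/4800
1481/540 11719/3600 4001/900 9919/2160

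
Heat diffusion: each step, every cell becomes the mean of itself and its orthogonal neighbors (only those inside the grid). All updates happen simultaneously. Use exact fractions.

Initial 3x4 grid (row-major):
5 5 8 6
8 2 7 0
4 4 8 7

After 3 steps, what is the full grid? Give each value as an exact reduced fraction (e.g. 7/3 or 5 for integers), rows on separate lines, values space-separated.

Answer: 3899/720 1583/300 4949/900 1123/216
73159/14400 32291/6000 15593/3000 19301/3600
11207/2160 9173/1800 1633/300 47/9

Derivation:
After step 1:
  6 5 13/2 14/3
  19/4 26/5 5 5
  16/3 9/2 13/2 5
After step 2:
  21/4 227/40 127/24 97/18
  1277/240 489/100 141/25 59/12
  175/36 323/60 21/4 11/2
After step 3:
  3899/720 1583/300 4949/900 1123/216
  73159/14400 32291/6000 15593/3000 19301/3600
  11207/2160 9173/1800 1633/300 47/9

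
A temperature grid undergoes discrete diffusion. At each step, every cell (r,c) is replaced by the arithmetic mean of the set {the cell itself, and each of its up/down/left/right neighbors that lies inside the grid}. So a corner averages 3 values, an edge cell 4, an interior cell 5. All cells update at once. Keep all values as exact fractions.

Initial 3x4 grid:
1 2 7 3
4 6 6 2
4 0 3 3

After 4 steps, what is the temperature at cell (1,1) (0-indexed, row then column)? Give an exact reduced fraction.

Step 1: cell (1,1) = 18/5
Step 2: cell (1,1) = 97/25
Step 3: cell (1,1) = 3517/1000
Step 4: cell (1,1) = 143717/40000
Full grid after step 4:
  455053/129600 394639/108000 46861/12000 83843/21600
  965039/288000 143717/40000 330557/90000 1614761/432000
  429803/129600 726403/216000 758623/216000 112877/32400

Answer: 143717/40000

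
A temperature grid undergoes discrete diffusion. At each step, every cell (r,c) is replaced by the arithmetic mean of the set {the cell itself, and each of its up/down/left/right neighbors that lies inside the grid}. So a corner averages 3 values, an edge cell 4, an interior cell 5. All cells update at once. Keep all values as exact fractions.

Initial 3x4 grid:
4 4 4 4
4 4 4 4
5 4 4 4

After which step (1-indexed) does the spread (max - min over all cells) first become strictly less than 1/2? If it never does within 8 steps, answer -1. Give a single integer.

Answer: 1

Derivation:
Step 1: max=13/3, min=4, spread=1/3
  -> spread < 1/2 first at step 1
Step 2: max=77/18, min=4, spread=5/18
Step 3: max=905/216, min=4, spread=41/216
Step 4: max=107897/25920, min=4, spread=4217/25920
Step 5: max=6429949/1555200, min=28879/7200, spread=38417/311040
Step 6: max=384448211/93312000, min=578597/144000, spread=1903471/18662400
Step 7: max=22995869089/5598720000, min=17395759/4320000, spread=18038617/223948800
Step 8: max=1376960982851/335923200000, min=1568126759/388800000, spread=883978523/13436928000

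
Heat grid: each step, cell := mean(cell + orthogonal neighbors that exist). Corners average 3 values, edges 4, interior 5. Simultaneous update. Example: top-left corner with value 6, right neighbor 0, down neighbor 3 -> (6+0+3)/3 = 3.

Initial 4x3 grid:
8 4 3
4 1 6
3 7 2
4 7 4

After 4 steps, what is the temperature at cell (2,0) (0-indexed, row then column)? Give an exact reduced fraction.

Step 1: cell (2,0) = 9/2
Step 2: cell (2,0) = 103/24
Step 3: cell (2,0) = 4133/900
Step 4: cell (2,0) = 29999/6750
Full grid after step 4:
  17489/4050 925603/216000 264449/64800
  119701/27000 757039/180000 909233/216000
  29999/6750 67147/15000 926093/216000
  301219/64800 217739/48000 147547/32400

Answer: 29999/6750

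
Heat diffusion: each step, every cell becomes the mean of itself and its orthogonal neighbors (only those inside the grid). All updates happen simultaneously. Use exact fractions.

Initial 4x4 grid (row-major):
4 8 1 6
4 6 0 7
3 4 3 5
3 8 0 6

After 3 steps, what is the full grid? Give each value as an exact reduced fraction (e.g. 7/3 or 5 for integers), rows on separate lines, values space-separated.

After step 1:
  16/3 19/4 15/4 14/3
  17/4 22/5 17/5 9/2
  7/2 24/5 12/5 21/4
  14/3 15/4 17/4 11/3
After step 2:
  43/9 547/120 497/120 155/36
  1049/240 108/25 369/100 1069/240
  1033/240 377/100 201/50 949/240
  143/36 131/30 211/60 79/18
After step 3:
  9869/2160 8009/1800 7513/1800 9289/2160
  31991/7200 24851/6000 24751/6000 29527/7200
  29551/7200 24937/6000 22741/6000 30271/7200
  9103/2160 14063/3600 14663/3600 8539/2160

Answer: 9869/2160 8009/1800 7513/1800 9289/2160
31991/7200 24851/6000 24751/6000 29527/7200
29551/7200 24937/6000 22741/6000 30271/7200
9103/2160 14063/3600 14663/3600 8539/2160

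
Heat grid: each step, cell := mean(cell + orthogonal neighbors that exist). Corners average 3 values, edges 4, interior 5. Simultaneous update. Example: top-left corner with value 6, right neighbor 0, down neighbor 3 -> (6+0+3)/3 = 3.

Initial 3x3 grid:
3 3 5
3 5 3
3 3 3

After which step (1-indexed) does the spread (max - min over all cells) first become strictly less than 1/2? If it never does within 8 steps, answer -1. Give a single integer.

Answer: 3

Derivation:
Step 1: max=4, min=3, spread=1
Step 2: max=35/9, min=129/40, spread=239/360
Step 3: max=13127/3600, min=587/180, spread=1387/3600
  -> spread < 1/2 first at step 3
Step 4: max=59041/16200, min=36469/10800, spread=347/1296
Step 5: max=3470477/972000, min=2191943/648000, spread=2921/15552
Step 6: max=207386269/58320000, min=133130221/38880000, spread=24611/186624
Step 7: max=12349287593/3499200000, min=8016890687/2332800000, spread=207329/2239488
Step 8: max=738700475521/209952000000, min=483369926389/139968000000, spread=1746635/26873856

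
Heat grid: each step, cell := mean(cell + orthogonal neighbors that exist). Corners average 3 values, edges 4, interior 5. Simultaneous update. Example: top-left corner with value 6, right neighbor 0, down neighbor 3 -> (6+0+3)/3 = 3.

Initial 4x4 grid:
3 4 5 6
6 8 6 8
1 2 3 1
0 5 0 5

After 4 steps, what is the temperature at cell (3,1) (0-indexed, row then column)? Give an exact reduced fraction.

Answer: 35207/12000

Derivation:
Step 1: cell (3,1) = 7/4
Step 2: cell (3,1) = 27/10
Step 3: cell (3,1) = 1013/400
Step 4: cell (3,1) = 35207/12000
Full grid after step 4:
  1856/405 207223/43200 1123523/216000 338441/64800
  34901/8640 198659/45000 165211/36000 65393/13500
  241487/72000 204629/60000 38173/10000 1442/375
  19721/7200 35207/12000 108917/36000 36167/10800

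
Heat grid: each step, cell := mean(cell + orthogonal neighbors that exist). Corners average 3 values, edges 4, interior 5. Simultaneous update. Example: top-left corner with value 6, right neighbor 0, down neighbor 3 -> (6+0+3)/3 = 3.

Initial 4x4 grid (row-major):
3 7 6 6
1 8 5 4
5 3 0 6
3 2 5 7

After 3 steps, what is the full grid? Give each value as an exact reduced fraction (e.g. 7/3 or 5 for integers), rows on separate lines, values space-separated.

After step 1:
  11/3 6 6 16/3
  17/4 24/5 23/5 21/4
  3 18/5 19/5 17/4
  10/3 13/4 7/2 6
After step 2:
  167/36 307/60 329/60 199/36
  943/240 93/20 489/100 583/120
  851/240 369/100 79/20 193/40
  115/36 821/240 331/80 55/12
After step 3:
  9853/2160 179/36 4729/900 5713/1080
  1207/288 26731/6000 14299/3000 18091/3600
  25847/7200 5777/1500 8597/2000 1093/240
  1829/540 25997/7200 1931/480 3251/720

Answer: 9853/2160 179/36 4729/900 5713/1080
1207/288 26731/6000 14299/3000 18091/3600
25847/7200 5777/1500 8597/2000 1093/240
1829/540 25997/7200 1931/480 3251/720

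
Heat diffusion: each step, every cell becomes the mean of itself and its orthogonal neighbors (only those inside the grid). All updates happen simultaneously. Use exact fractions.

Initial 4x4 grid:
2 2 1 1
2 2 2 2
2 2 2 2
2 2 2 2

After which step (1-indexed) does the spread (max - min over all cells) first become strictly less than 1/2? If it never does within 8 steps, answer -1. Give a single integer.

Step 1: max=2, min=4/3, spread=2/3
Step 2: max=2, min=55/36, spread=17/36
  -> spread < 1/2 first at step 2
Step 3: max=2, min=218/135, spread=52/135
Step 4: max=2, min=3409/2025, spread=641/2025
Step 5: max=17921/9000, min=209699/121500, spread=64469/243000
Step 6: max=1070471/540000, min=25660169/14580000, spread=810637/3645000
Step 7: max=2129047/1080000, min=780518927/437400000, spread=20436277/109350000
Step 8: max=190631759/97200000, min=23674646597/13122000000, spread=515160217/3280500000

Answer: 2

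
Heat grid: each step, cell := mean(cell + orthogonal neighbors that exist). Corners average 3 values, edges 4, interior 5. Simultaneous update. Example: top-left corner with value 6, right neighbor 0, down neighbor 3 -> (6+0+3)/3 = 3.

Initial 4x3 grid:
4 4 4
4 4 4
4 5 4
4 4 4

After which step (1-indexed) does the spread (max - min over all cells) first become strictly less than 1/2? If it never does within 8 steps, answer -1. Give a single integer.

Step 1: max=17/4, min=4, spread=1/4
  -> spread < 1/2 first at step 1
Step 2: max=423/100, min=4, spread=23/100
Step 3: max=20011/4800, min=1613/400, spread=131/960
Step 4: max=179351/43200, min=29191/7200, spread=841/8640
Step 5: max=71662051/17280000, min=5853373/1440000, spread=56863/691200
Step 6: max=643614341/155520000, min=52829543/12960000, spread=386393/6220800
Step 7: max=257225723131/62208000000, min=21156358813/5184000000, spread=26795339/497664000
Step 8: max=15413735714129/3732480000000, min=1271246149667/311040000000, spread=254051069/5971968000

Answer: 1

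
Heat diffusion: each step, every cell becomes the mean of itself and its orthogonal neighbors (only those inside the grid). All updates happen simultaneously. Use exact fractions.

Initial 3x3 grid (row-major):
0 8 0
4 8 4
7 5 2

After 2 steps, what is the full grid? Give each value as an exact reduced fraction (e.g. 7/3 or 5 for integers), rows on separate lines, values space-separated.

Answer: 17/4 89/20 23/6
1193/240 471/100 509/120
187/36 203/40 38/9

Derivation:
After step 1:
  4 4 4
  19/4 29/5 7/2
  16/3 11/2 11/3
After step 2:
  17/4 89/20 23/6
  1193/240 471/100 509/120
  187/36 203/40 38/9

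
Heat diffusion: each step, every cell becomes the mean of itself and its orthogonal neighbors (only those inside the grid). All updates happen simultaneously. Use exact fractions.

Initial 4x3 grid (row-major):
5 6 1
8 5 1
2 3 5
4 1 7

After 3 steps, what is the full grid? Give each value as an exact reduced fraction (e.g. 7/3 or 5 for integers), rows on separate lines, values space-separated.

Answer: 5293/1080 6789/1600 8161/2160
32303/7200 4209/1000 1633/450
29063/7200 5611/1500 13669/3600
949/270 53411/14400 7967/2160

Derivation:
After step 1:
  19/3 17/4 8/3
  5 23/5 3
  17/4 16/5 4
  7/3 15/4 13/3
After step 2:
  187/36 357/80 119/36
  1211/240 401/100 107/30
  887/240 99/25 109/30
  31/9 817/240 145/36
After step 3:
  5293/1080 6789/1600 8161/2160
  32303/7200 4209/1000 1633/450
  29063/7200 5611/1500 13669/3600
  949/270 53411/14400 7967/2160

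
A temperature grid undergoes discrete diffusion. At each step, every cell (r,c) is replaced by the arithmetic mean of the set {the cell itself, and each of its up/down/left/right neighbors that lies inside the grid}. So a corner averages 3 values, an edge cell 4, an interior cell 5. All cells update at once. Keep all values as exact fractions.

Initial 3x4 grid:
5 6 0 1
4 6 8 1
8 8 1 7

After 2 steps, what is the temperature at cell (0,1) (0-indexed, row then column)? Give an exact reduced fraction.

Step 1: cell (0,1) = 17/4
Step 2: cell (0,1) = 97/20
Full grid after step 2:
  5 97/20 89/30 26/9
  1429/240 507/100 118/25 667/240
  109/18 1489/240 359/80 53/12

Answer: 97/20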